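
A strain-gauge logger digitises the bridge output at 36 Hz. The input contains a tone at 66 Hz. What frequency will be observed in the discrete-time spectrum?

66 Hz mod fs = 30 Hz.
30 Hz > fs/2 = 18 Hz, folds to fs − 30 Hz = 6 Hz.

6 Hz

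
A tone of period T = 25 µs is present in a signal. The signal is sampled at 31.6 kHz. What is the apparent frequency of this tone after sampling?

8.4 kHz

T = 25 µs → f = 1/T = 40 kHz.
40 kHz mod fs = 8.4 kHz.
8.4 kHz ≤ fs/2 = 15.8 kHz, appears at 8.4 kHz.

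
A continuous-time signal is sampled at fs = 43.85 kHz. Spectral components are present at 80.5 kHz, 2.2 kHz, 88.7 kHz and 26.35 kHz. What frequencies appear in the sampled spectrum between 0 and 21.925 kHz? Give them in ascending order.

fs/2 = 21.925 kHz.
80.5 kHz mod fs = 36.65 kHz.
36.65 kHz > fs/2 = 21.925 kHz, folds to fs − 36.65 kHz = 7.2 kHz.
2.2 kHz ≤ fs/2 = 21.925 kHz, passes unchanged.
88.7 kHz mod fs = 1 kHz.
1 kHz ≤ fs/2 = 21.925 kHz, appears at 1 kHz.
26.35 kHz > fs/2 = 21.925 kHz, folds to fs − 26.35 kHz = 17.5 kHz.
Distinct values: {1 kHz, 2.2 kHz, 7.2 kHz, 17.5 kHz}.

1 kHz, 2.2 kHz, 7.2 kHz, 17.5 kHz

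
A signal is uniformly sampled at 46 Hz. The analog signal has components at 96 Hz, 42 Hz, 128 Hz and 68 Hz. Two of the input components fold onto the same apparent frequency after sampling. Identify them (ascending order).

fs/2 = 23 Hz.
96 Hz mod fs = 4 Hz.
4 Hz ≤ fs/2 = 23 Hz, appears at 4 Hz.
42 Hz > fs/2 = 23 Hz, folds to fs − 42 Hz = 4 Hz.
128 Hz mod fs = 36 Hz.
36 Hz > fs/2 = 23 Hz, folds to fs − 36 Hz = 10 Hz.
68 Hz mod fs = 22 Hz.
22 Hz ≤ fs/2 = 23 Hz, appears at 22 Hz.
42 Hz and 96 Hz both map to 4 Hz.

42 Hz, 96 Hz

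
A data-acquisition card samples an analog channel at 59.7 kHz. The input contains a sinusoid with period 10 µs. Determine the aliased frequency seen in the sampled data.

T = 10 µs → f = 1/T = 100 kHz.
100 kHz mod fs = 40.3 kHz.
40.3 kHz > fs/2 = 29.85 kHz, folds to fs − 40.3 kHz = 19.4 kHz.

19.4 kHz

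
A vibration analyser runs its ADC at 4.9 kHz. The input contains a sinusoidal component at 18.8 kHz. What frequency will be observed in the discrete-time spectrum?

18.8 kHz mod fs = 4.1 kHz.
4.1 kHz > fs/2 = 2.45 kHz, folds to fs − 4.1 kHz = 0.8 kHz.

0.8 kHz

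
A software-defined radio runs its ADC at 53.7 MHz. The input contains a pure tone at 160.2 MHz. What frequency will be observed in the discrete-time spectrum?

160.2 MHz mod fs = 52.8 MHz.
52.8 MHz > fs/2 = 26.85 MHz, folds to fs − 52.8 MHz = 0.9 MHz.

0.9 MHz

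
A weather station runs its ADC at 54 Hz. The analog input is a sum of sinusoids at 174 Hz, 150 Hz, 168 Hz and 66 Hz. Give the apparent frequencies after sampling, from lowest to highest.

6 Hz, 12 Hz

fs/2 = 27 Hz.
174 Hz mod fs = 12 Hz.
12 Hz ≤ fs/2 = 27 Hz, appears at 12 Hz.
150 Hz mod fs = 42 Hz.
42 Hz > fs/2 = 27 Hz, folds to fs − 42 Hz = 12 Hz.
168 Hz mod fs = 6 Hz.
6 Hz ≤ fs/2 = 27 Hz, appears at 6 Hz.
66 Hz mod fs = 12 Hz.
12 Hz ≤ fs/2 = 27 Hz, appears at 12 Hz.
Distinct values: {6 Hz, 12 Hz}.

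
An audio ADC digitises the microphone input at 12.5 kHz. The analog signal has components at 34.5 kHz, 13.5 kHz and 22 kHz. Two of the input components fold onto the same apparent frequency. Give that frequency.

3 kHz

fs/2 = 6.25 kHz.
34.5 kHz mod fs = 9.5 kHz.
9.5 kHz > fs/2 = 6.25 kHz, folds to fs − 9.5 kHz = 3 kHz.
13.5 kHz mod fs = 1 kHz.
1 kHz ≤ fs/2 = 6.25 kHz, appears at 1 kHz.
22 kHz mod fs = 9.5 kHz.
9.5 kHz > fs/2 = 6.25 kHz, folds to fs − 9.5 kHz = 3 kHz.
22 kHz and 34.5 kHz both map to 3 kHz.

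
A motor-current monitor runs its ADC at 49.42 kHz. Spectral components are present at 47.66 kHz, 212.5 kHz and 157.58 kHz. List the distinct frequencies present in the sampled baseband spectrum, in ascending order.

1.76 kHz, 9.32 kHz, 14.82 kHz

fs/2 = 24.71 kHz.
47.66 kHz > fs/2 = 24.71 kHz, folds to fs − 47.66 kHz = 1.76 kHz.
212.5 kHz mod fs = 14.82 kHz.
14.82 kHz ≤ fs/2 = 24.71 kHz, appears at 14.82 kHz.
157.58 kHz mod fs = 9.32 kHz.
9.32 kHz ≤ fs/2 = 24.71 kHz, appears at 9.32 kHz.
Distinct values: {1.76 kHz, 9.32 kHz, 14.82 kHz}.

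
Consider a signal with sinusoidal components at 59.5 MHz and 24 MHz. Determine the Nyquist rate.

Highest-frequency component: 59.5 MHz.
Nyquist rate = 2 × 59.5 MHz = 119 MHz.

119 MHz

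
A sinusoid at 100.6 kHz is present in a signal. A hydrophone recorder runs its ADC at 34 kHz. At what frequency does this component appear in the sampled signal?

1.4 kHz

100.6 kHz mod fs = 32.6 kHz.
32.6 kHz > fs/2 = 17 kHz, folds to fs − 32.6 kHz = 1.4 kHz.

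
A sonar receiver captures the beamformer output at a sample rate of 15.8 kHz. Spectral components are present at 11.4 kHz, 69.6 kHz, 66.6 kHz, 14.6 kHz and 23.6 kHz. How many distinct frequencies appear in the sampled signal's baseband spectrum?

fs/2 = 7.9 kHz.
11.4 kHz > fs/2 = 7.9 kHz, folds to fs − 11.4 kHz = 4.4 kHz.
69.6 kHz mod fs = 6.4 kHz.
6.4 kHz ≤ fs/2 = 7.9 kHz, appears at 6.4 kHz.
66.6 kHz mod fs = 3.4 kHz.
3.4 kHz ≤ fs/2 = 7.9 kHz, appears at 3.4 kHz.
14.6 kHz > fs/2 = 7.9 kHz, folds to fs − 14.6 kHz = 1.2 kHz.
23.6 kHz mod fs = 7.8 kHz.
7.8 kHz ≤ fs/2 = 7.9 kHz, appears at 7.8 kHz.
Distinct values: {1.2 kHz, 3.4 kHz, 4.4 kHz, 6.4 kHz, 7.8 kHz} → 5.

5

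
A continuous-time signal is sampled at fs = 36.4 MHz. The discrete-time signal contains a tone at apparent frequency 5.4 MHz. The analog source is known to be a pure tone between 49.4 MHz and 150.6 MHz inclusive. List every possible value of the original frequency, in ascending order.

67.4 MHz, 78.2 MHz, 103.8 MHz, 114.6 MHz, 140.2 MHz

Frequencies that alias to 5.4 MHz are k·fs ± 5.4 MHz for integer k ≥ 0.
k=0: 5.4 MHz.
k=1: 31 MHz, 41.8 MHz.
k=2: 67.4 MHz, 78.2 MHz.
k=3: 103.8 MHz, 114.6 MHz.
k=4: 140.2 MHz, 151 MHz.
k=5: 176.6 MHz, 187.4 MHz.
Within [49.4 MHz, 150.6 MHz]: 67.4 MHz, 78.2 MHz, 103.8 MHz, 114.6 MHz, 140.2 MHz.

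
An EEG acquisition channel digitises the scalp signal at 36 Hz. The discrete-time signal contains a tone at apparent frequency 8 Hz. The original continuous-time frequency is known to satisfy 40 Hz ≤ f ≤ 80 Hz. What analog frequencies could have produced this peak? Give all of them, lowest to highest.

44 Hz, 64 Hz, 80 Hz

Frequencies that alias to 8 Hz are k·fs ± 8 Hz for integer k ≥ 0.
k=0: 8 Hz.
k=1: 28 Hz, 44 Hz.
k=2: 64 Hz, 80 Hz.
k=3: 100 Hz, 116 Hz.
Within [40 Hz, 80 Hz]: 44 Hz, 64 Hz, 80 Hz.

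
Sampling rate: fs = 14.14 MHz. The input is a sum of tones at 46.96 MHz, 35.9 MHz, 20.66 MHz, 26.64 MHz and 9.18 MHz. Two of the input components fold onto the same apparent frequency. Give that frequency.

6.52 MHz

fs/2 = 7.07 MHz.
46.96 MHz mod fs = 4.54 MHz.
4.54 MHz ≤ fs/2 = 7.07 MHz, appears at 4.54 MHz.
35.9 MHz mod fs = 7.62 MHz.
7.62 MHz > fs/2 = 7.07 MHz, folds to fs − 7.62 MHz = 6.52 MHz.
20.66 MHz mod fs = 6.52 MHz.
6.52 MHz ≤ fs/2 = 7.07 MHz, appears at 6.52 MHz.
26.64 MHz mod fs = 12.5 MHz.
12.5 MHz > fs/2 = 7.07 MHz, folds to fs − 12.5 MHz = 1.64 MHz.
9.18 MHz > fs/2 = 7.07 MHz, folds to fs − 9.18 MHz = 4.96 MHz.
20.66 MHz and 35.9 MHz both map to 6.52 MHz.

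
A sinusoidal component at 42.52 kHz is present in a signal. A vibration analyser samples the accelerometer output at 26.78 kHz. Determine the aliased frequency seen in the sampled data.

11.04 kHz

42.52 kHz mod fs = 15.74 kHz.
15.74 kHz > fs/2 = 13.39 kHz, folds to fs − 15.74 kHz = 11.04 kHz.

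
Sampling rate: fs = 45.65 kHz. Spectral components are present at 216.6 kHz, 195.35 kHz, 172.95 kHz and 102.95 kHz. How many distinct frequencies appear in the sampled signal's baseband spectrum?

3

fs/2 = 22.825 kHz.
216.6 kHz mod fs = 34 kHz.
34 kHz > fs/2 = 22.825 kHz, folds to fs − 34 kHz = 11.65 kHz.
195.35 kHz mod fs = 12.75 kHz.
12.75 kHz ≤ fs/2 = 22.825 kHz, appears at 12.75 kHz.
172.95 kHz mod fs = 36 kHz.
36 kHz > fs/2 = 22.825 kHz, folds to fs − 36 kHz = 9.65 kHz.
102.95 kHz mod fs = 11.65 kHz.
11.65 kHz ≤ fs/2 = 22.825 kHz, appears at 11.65 kHz.
Distinct values: {9.65 kHz, 11.65 kHz, 12.75 kHz} → 3.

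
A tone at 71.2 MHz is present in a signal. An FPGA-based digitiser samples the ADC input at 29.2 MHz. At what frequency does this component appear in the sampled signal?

71.2 MHz mod fs = 12.8 MHz.
12.8 MHz ≤ fs/2 = 14.6 MHz, appears at 12.8 MHz.

12.8 MHz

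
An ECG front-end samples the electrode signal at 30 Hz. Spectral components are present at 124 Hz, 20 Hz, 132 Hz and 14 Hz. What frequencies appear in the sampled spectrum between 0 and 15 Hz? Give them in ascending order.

fs/2 = 15 Hz.
124 Hz mod fs = 4 Hz.
4 Hz ≤ fs/2 = 15 Hz, appears at 4 Hz.
20 Hz > fs/2 = 15 Hz, folds to fs − 20 Hz = 10 Hz.
132 Hz mod fs = 12 Hz.
12 Hz ≤ fs/2 = 15 Hz, appears at 12 Hz.
14 Hz ≤ fs/2 = 15 Hz, passes unchanged.
Distinct values: {4 Hz, 10 Hz, 12 Hz, 14 Hz}.

4 Hz, 10 Hz, 12 Hz, 14 Hz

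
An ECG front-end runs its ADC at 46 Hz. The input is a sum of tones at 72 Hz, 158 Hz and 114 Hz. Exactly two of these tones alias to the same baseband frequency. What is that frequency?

fs/2 = 23 Hz.
72 Hz mod fs = 26 Hz.
26 Hz > fs/2 = 23 Hz, folds to fs − 26 Hz = 20 Hz.
158 Hz mod fs = 20 Hz.
20 Hz ≤ fs/2 = 23 Hz, appears at 20 Hz.
114 Hz mod fs = 22 Hz.
22 Hz ≤ fs/2 = 23 Hz, appears at 22 Hz.
72 Hz and 158 Hz both map to 20 Hz.

20 Hz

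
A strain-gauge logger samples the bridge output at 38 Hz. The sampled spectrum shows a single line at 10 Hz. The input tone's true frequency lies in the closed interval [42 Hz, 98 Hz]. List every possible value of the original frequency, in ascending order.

48 Hz, 66 Hz, 86 Hz

Frequencies that alias to 10 Hz are k·fs ± 10 Hz for integer k ≥ 0.
k=0: 10 Hz.
k=1: 28 Hz, 48 Hz.
k=2: 66 Hz, 86 Hz.
k=3: 104 Hz, 124 Hz.
Within [42 Hz, 98 Hz]: 48 Hz, 66 Hz, 86 Hz.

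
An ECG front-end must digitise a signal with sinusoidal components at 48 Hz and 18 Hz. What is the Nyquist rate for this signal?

Highest-frequency component: 48 Hz.
Nyquist rate = 2 × 48 Hz = 96 Hz.

96 Hz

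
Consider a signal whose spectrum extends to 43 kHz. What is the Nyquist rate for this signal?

Nyquist rate = 2 × 43 kHz = 86 kHz.

86 kHz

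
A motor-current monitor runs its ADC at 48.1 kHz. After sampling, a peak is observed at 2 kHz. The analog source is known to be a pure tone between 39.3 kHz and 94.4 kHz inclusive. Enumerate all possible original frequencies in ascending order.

46.1 kHz, 50.1 kHz, 94.2 kHz

Frequencies that alias to 2 kHz are k·fs ± 2 kHz for integer k ≥ 0.
k=0: 2 kHz.
k=1: 46.1 kHz, 50.1 kHz.
k=2: 94.2 kHz, 98.2 kHz.
k=3: 142.3 kHz, 146.3 kHz.
Within [39.3 kHz, 94.4 kHz]: 46.1 kHz, 50.1 kHz, 94.2 kHz.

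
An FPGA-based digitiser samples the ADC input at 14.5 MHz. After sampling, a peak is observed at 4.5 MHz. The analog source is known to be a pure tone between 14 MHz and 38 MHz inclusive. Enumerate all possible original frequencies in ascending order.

Frequencies that alias to 4.5 MHz are k·fs ± 4.5 MHz for integer k ≥ 0.
k=0: 4.5 MHz.
k=1: 10 MHz, 19 MHz.
k=2: 24.5 MHz, 33.5 MHz.
k=3: 39 MHz, 48 MHz.
Within [14 MHz, 38 MHz]: 19 MHz, 24.5 MHz, 33.5 MHz.

19 MHz, 24.5 MHz, 33.5 MHz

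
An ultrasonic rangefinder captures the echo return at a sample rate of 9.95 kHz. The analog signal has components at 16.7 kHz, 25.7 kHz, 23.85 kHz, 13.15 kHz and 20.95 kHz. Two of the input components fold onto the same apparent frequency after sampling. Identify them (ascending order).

fs/2 = 4.975 kHz.
16.7 kHz mod fs = 6.75 kHz.
6.75 kHz > fs/2 = 4.975 kHz, folds to fs − 6.75 kHz = 3.2 kHz.
25.7 kHz mod fs = 5.8 kHz.
5.8 kHz > fs/2 = 4.975 kHz, folds to fs − 5.8 kHz = 4.15 kHz.
23.85 kHz mod fs = 3.95 kHz.
3.95 kHz ≤ fs/2 = 4.975 kHz, appears at 3.95 kHz.
13.15 kHz mod fs = 3.2 kHz.
3.2 kHz ≤ fs/2 = 4.975 kHz, appears at 3.2 kHz.
20.95 kHz mod fs = 1.05 kHz.
1.05 kHz ≤ fs/2 = 4.975 kHz, appears at 1.05 kHz.
13.15 kHz and 16.7 kHz both map to 3.2 kHz.

13.15 kHz, 16.7 kHz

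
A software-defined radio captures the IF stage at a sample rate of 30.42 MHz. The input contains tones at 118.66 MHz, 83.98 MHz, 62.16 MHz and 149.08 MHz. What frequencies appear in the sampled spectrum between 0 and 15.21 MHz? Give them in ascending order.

fs/2 = 15.21 MHz.
118.66 MHz mod fs = 27.4 MHz.
27.4 MHz > fs/2 = 15.21 MHz, folds to fs − 27.4 MHz = 3.02 MHz.
83.98 MHz mod fs = 23.14 MHz.
23.14 MHz > fs/2 = 15.21 MHz, folds to fs − 23.14 MHz = 7.28 MHz.
62.16 MHz mod fs = 1.32 MHz.
1.32 MHz ≤ fs/2 = 15.21 MHz, appears at 1.32 MHz.
149.08 MHz mod fs = 27.4 MHz.
27.4 MHz > fs/2 = 15.21 MHz, folds to fs − 27.4 MHz = 3.02 MHz.
Distinct values: {1.32 MHz, 3.02 MHz, 7.28 MHz}.

1.32 MHz, 3.02 MHz, 7.28 MHz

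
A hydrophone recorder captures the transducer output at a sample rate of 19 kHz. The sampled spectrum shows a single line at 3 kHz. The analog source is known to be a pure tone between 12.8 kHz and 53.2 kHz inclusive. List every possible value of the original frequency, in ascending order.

16 kHz, 22 kHz, 35 kHz, 41 kHz

Frequencies that alias to 3 kHz are k·fs ± 3 kHz for integer k ≥ 0.
k=0: 3 kHz.
k=1: 16 kHz, 22 kHz.
k=2: 35 kHz, 41 kHz.
k=3: 54 kHz, 60 kHz.
Within [12.8 kHz, 53.2 kHz]: 16 kHz, 22 kHz, 35 kHz, 41 kHz.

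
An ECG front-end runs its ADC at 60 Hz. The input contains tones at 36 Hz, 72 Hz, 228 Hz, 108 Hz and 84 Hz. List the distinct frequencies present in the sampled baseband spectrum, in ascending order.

12 Hz, 24 Hz

fs/2 = 30 Hz.
36 Hz > fs/2 = 30 Hz, folds to fs − 36 Hz = 24 Hz.
72 Hz mod fs = 12 Hz.
12 Hz ≤ fs/2 = 30 Hz, appears at 12 Hz.
228 Hz mod fs = 48 Hz.
48 Hz > fs/2 = 30 Hz, folds to fs − 48 Hz = 12 Hz.
108 Hz mod fs = 48 Hz.
48 Hz > fs/2 = 30 Hz, folds to fs − 48 Hz = 12 Hz.
84 Hz mod fs = 24 Hz.
24 Hz ≤ fs/2 = 30 Hz, appears at 24 Hz.
Distinct values: {12 Hz, 24 Hz}.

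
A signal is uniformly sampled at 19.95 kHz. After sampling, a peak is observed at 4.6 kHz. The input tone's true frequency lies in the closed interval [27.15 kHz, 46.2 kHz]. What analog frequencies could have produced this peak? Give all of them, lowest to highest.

35.3 kHz, 44.5 kHz

Frequencies that alias to 4.6 kHz are k·fs ± 4.6 kHz for integer k ≥ 0.
k=0: 4.6 kHz.
k=1: 15.35 kHz, 24.55 kHz.
k=2: 35.3 kHz, 44.5 kHz.
k=3: 55.25 kHz, 64.45 kHz.
Within [27.15 kHz, 46.2 kHz]: 35.3 kHz, 44.5 kHz.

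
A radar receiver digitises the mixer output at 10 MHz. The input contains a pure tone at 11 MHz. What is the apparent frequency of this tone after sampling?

11 MHz mod fs = 1 MHz.
1 MHz ≤ fs/2 = 5 MHz, appears at 1 MHz.

1 MHz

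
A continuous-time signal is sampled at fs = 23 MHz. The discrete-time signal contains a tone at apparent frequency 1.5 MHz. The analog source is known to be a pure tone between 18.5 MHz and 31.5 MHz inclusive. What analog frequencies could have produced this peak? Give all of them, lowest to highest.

21.5 MHz, 24.5 MHz

Frequencies that alias to 1.5 MHz are k·fs ± 1.5 MHz for integer k ≥ 0.
k=0: 1.5 MHz.
k=1: 21.5 MHz, 24.5 MHz.
k=2: 44.5 MHz, 47.5 MHz.
Within [18.5 MHz, 31.5 MHz]: 21.5 MHz, 24.5 MHz.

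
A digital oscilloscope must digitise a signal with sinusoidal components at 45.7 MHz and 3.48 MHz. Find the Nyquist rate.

Highest-frequency component: 45.7 MHz.
Nyquist rate = 2 × 45.7 MHz = 91.4 MHz.

91.4 MHz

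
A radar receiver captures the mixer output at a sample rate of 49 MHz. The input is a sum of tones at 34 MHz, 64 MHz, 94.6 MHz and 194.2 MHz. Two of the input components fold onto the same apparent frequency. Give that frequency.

15 MHz

fs/2 = 24.5 MHz.
34 MHz > fs/2 = 24.5 MHz, folds to fs − 34 MHz = 15 MHz.
64 MHz mod fs = 15 MHz.
15 MHz ≤ fs/2 = 24.5 MHz, appears at 15 MHz.
94.6 MHz mod fs = 45.6 MHz.
45.6 MHz > fs/2 = 24.5 MHz, folds to fs − 45.6 MHz = 3.4 MHz.
194.2 MHz mod fs = 47.2 MHz.
47.2 MHz > fs/2 = 24.5 MHz, folds to fs − 47.2 MHz = 1.8 MHz.
34 MHz and 64 MHz both map to 15 MHz.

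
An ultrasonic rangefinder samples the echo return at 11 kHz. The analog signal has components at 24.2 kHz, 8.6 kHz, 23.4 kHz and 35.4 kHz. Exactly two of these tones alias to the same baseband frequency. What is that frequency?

2.4 kHz

fs/2 = 5.5 kHz.
24.2 kHz mod fs = 2.2 kHz.
2.2 kHz ≤ fs/2 = 5.5 kHz, appears at 2.2 kHz.
8.6 kHz > fs/2 = 5.5 kHz, folds to fs − 8.6 kHz = 2.4 kHz.
23.4 kHz mod fs = 1.4 kHz.
1.4 kHz ≤ fs/2 = 5.5 kHz, appears at 1.4 kHz.
35.4 kHz mod fs = 2.4 kHz.
2.4 kHz ≤ fs/2 = 5.5 kHz, appears at 2.4 kHz.
8.6 kHz and 35.4 kHz both map to 2.4 kHz.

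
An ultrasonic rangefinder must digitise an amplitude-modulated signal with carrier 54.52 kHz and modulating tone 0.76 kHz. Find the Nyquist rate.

AM sidebands sit at fc ± fm = 53.76 kHz and 55.28 kHz.
Highest-frequency component: 55.28 kHz.
Nyquist rate = 2 × 55.28 kHz = 110.56 kHz.

110.56 kHz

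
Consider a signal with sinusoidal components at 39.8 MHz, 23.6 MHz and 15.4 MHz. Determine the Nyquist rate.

Highest-frequency component: 39.8 MHz.
Nyquist rate = 2 × 39.8 MHz = 79.6 MHz.

79.6 MHz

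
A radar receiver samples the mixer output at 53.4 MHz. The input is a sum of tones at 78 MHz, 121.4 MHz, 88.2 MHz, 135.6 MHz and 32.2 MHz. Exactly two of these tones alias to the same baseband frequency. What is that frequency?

24.6 MHz

fs/2 = 26.7 MHz.
78 MHz mod fs = 24.6 MHz.
24.6 MHz ≤ fs/2 = 26.7 MHz, appears at 24.6 MHz.
121.4 MHz mod fs = 14.6 MHz.
14.6 MHz ≤ fs/2 = 26.7 MHz, appears at 14.6 MHz.
88.2 MHz mod fs = 34.8 MHz.
34.8 MHz > fs/2 = 26.7 MHz, folds to fs − 34.8 MHz = 18.6 MHz.
135.6 MHz mod fs = 28.8 MHz.
28.8 MHz > fs/2 = 26.7 MHz, folds to fs − 28.8 MHz = 24.6 MHz.
32.2 MHz > fs/2 = 26.7 MHz, folds to fs − 32.2 MHz = 21.2 MHz.
78 MHz and 135.6 MHz both map to 24.6 MHz.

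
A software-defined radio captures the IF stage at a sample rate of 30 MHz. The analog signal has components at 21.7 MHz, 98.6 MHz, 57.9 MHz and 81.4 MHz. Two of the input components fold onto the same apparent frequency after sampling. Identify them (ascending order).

81.4 MHz, 98.6 MHz

fs/2 = 15 MHz.
21.7 MHz > fs/2 = 15 MHz, folds to fs − 21.7 MHz = 8.3 MHz.
98.6 MHz mod fs = 8.6 MHz.
8.6 MHz ≤ fs/2 = 15 MHz, appears at 8.6 MHz.
57.9 MHz mod fs = 27.9 MHz.
27.9 MHz > fs/2 = 15 MHz, folds to fs − 27.9 MHz = 2.1 MHz.
81.4 MHz mod fs = 21.4 MHz.
21.4 MHz > fs/2 = 15 MHz, folds to fs − 21.4 MHz = 8.6 MHz.
81.4 MHz and 98.6 MHz both map to 8.6 MHz.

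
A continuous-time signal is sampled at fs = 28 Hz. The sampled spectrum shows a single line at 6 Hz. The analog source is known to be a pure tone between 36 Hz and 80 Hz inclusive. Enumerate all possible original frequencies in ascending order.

50 Hz, 62 Hz, 78 Hz

Frequencies that alias to 6 Hz are k·fs ± 6 Hz for integer k ≥ 0.
k=0: 6 Hz.
k=1: 22 Hz, 34 Hz.
k=2: 50 Hz, 62 Hz.
k=3: 78 Hz, 90 Hz.
k=4: 106 Hz, 118 Hz.
Within [36 Hz, 80 Hz]: 50 Hz, 62 Hz, 78 Hz.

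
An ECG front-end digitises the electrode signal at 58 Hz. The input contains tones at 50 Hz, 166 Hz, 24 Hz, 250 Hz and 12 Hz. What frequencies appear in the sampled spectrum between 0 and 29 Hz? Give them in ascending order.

8 Hz, 12 Hz, 18 Hz, 24 Hz

fs/2 = 29 Hz.
50 Hz > fs/2 = 29 Hz, folds to fs − 50 Hz = 8 Hz.
166 Hz mod fs = 50 Hz.
50 Hz > fs/2 = 29 Hz, folds to fs − 50 Hz = 8 Hz.
24 Hz ≤ fs/2 = 29 Hz, passes unchanged.
250 Hz mod fs = 18 Hz.
18 Hz ≤ fs/2 = 29 Hz, appears at 18 Hz.
12 Hz ≤ fs/2 = 29 Hz, passes unchanged.
Distinct values: {8 Hz, 12 Hz, 18 Hz, 24 Hz}.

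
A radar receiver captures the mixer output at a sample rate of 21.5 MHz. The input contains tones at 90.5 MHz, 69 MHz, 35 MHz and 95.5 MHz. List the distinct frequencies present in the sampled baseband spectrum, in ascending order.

4.5 MHz, 8 MHz, 9.5 MHz

fs/2 = 10.75 MHz.
90.5 MHz mod fs = 4.5 MHz.
4.5 MHz ≤ fs/2 = 10.75 MHz, appears at 4.5 MHz.
69 MHz mod fs = 4.5 MHz.
4.5 MHz ≤ fs/2 = 10.75 MHz, appears at 4.5 MHz.
35 MHz mod fs = 13.5 MHz.
13.5 MHz > fs/2 = 10.75 MHz, folds to fs − 13.5 MHz = 8 MHz.
95.5 MHz mod fs = 9.5 MHz.
9.5 MHz ≤ fs/2 = 10.75 MHz, appears at 9.5 MHz.
Distinct values: {4.5 MHz, 8 MHz, 9.5 MHz}.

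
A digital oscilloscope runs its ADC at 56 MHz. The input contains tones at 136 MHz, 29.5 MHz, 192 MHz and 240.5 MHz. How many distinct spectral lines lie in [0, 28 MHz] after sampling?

fs/2 = 28 MHz.
136 MHz mod fs = 24 MHz.
24 MHz ≤ fs/2 = 28 MHz, appears at 24 MHz.
29.5 MHz > fs/2 = 28 MHz, folds to fs − 29.5 MHz = 26.5 MHz.
192 MHz mod fs = 24 MHz.
24 MHz ≤ fs/2 = 28 MHz, appears at 24 MHz.
240.5 MHz mod fs = 16.5 MHz.
16.5 MHz ≤ fs/2 = 28 MHz, appears at 16.5 MHz.
Distinct values: {16.5 MHz, 24 MHz, 26.5 MHz} → 3.

3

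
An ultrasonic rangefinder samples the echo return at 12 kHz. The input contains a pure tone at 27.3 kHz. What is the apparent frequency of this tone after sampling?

27.3 kHz mod fs = 3.3 kHz.
3.3 kHz ≤ fs/2 = 6 kHz, appears at 3.3 kHz.

3.3 kHz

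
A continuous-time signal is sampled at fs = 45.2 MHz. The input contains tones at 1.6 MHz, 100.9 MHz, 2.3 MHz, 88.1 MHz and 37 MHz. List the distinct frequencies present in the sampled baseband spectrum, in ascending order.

fs/2 = 22.6 MHz.
1.6 MHz ≤ fs/2 = 22.6 MHz, passes unchanged.
100.9 MHz mod fs = 10.5 MHz.
10.5 MHz ≤ fs/2 = 22.6 MHz, appears at 10.5 MHz.
2.3 MHz ≤ fs/2 = 22.6 MHz, passes unchanged.
88.1 MHz mod fs = 42.9 MHz.
42.9 MHz > fs/2 = 22.6 MHz, folds to fs − 42.9 MHz = 2.3 MHz.
37 MHz > fs/2 = 22.6 MHz, folds to fs − 37 MHz = 8.2 MHz.
Distinct values: {1.6 MHz, 2.3 MHz, 8.2 MHz, 10.5 MHz}.

1.6 MHz, 2.3 MHz, 8.2 MHz, 10.5 MHz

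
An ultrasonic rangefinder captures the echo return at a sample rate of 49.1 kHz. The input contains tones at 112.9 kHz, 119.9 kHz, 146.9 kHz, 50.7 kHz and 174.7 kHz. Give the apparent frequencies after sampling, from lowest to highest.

fs/2 = 24.55 kHz.
112.9 kHz mod fs = 14.7 kHz.
14.7 kHz ≤ fs/2 = 24.55 kHz, appears at 14.7 kHz.
119.9 kHz mod fs = 21.7 kHz.
21.7 kHz ≤ fs/2 = 24.55 kHz, appears at 21.7 kHz.
146.9 kHz mod fs = 48.7 kHz.
48.7 kHz > fs/2 = 24.55 kHz, folds to fs − 48.7 kHz = 0.4 kHz.
50.7 kHz mod fs = 1.6 kHz.
1.6 kHz ≤ fs/2 = 24.55 kHz, appears at 1.6 kHz.
174.7 kHz mod fs = 27.4 kHz.
27.4 kHz > fs/2 = 24.55 kHz, folds to fs − 27.4 kHz = 21.7 kHz.
Distinct values: {0.4 kHz, 1.6 kHz, 14.7 kHz, 21.7 kHz}.

0.4 kHz, 1.6 kHz, 14.7 kHz, 21.7 kHz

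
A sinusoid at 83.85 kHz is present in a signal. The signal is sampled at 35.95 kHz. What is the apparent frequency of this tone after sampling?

83.85 kHz mod fs = 11.95 kHz.
11.95 kHz ≤ fs/2 = 17.975 kHz, appears at 11.95 kHz.

11.95 kHz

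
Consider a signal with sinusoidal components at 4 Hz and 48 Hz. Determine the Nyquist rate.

96 Hz

Highest-frequency component: 48 Hz.
Nyquist rate = 2 × 48 Hz = 96 Hz.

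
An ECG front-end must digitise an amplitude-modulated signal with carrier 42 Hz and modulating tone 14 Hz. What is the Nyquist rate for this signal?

AM sidebands sit at fc ± fm = 28 Hz and 56 Hz.
Highest-frequency component: 56 Hz.
Nyquist rate = 2 × 56 Hz = 112 Hz.

112 Hz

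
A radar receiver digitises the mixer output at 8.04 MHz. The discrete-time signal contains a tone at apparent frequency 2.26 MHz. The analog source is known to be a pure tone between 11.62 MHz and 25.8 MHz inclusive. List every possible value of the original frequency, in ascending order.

13.82 MHz, 18.34 MHz, 21.86 MHz

Frequencies that alias to 2.26 MHz are k·fs ± 2.26 MHz for integer k ≥ 0.
k=0: 2.26 MHz.
k=1: 5.78 MHz, 10.3 MHz.
k=2: 13.82 MHz, 18.34 MHz.
k=3: 21.86 MHz, 26.38 MHz.
k=4: 29.9 MHz, 34.42 MHz.
Within [11.62 MHz, 25.8 MHz]: 13.82 MHz, 18.34 MHz, 21.86 MHz.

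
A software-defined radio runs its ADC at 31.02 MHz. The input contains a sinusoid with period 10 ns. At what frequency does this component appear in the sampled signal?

6.94 MHz

T = 10 ns → f = 1/T = 100 MHz.
100 MHz mod fs = 6.94 MHz.
6.94 MHz ≤ fs/2 = 15.51 MHz, appears at 6.94 MHz.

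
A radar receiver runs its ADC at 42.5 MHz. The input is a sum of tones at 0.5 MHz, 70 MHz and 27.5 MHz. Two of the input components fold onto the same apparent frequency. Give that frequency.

fs/2 = 21.25 MHz.
0.5 MHz ≤ fs/2 = 21.25 MHz, passes unchanged.
70 MHz mod fs = 27.5 MHz.
27.5 MHz > fs/2 = 21.25 MHz, folds to fs − 27.5 MHz = 15 MHz.
27.5 MHz > fs/2 = 21.25 MHz, folds to fs − 27.5 MHz = 15 MHz.
27.5 MHz and 70 MHz both map to 15 MHz.

15 MHz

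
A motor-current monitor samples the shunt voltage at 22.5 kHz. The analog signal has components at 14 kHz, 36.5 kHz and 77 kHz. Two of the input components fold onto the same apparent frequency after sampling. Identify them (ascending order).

14 kHz, 36.5 kHz

fs/2 = 11.25 kHz.
14 kHz > fs/2 = 11.25 kHz, folds to fs − 14 kHz = 8.5 kHz.
36.5 kHz mod fs = 14 kHz.
14 kHz > fs/2 = 11.25 kHz, folds to fs − 14 kHz = 8.5 kHz.
77 kHz mod fs = 9.5 kHz.
9.5 kHz ≤ fs/2 = 11.25 kHz, appears at 9.5 kHz.
14 kHz and 36.5 kHz both map to 8.5 kHz.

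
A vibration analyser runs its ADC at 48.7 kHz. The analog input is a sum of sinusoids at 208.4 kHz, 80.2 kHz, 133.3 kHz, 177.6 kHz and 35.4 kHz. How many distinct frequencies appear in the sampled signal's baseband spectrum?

fs/2 = 24.35 kHz.
208.4 kHz mod fs = 13.6 kHz.
13.6 kHz ≤ fs/2 = 24.35 kHz, appears at 13.6 kHz.
80.2 kHz mod fs = 31.5 kHz.
31.5 kHz > fs/2 = 24.35 kHz, folds to fs − 31.5 kHz = 17.2 kHz.
133.3 kHz mod fs = 35.9 kHz.
35.9 kHz > fs/2 = 24.35 kHz, folds to fs − 35.9 kHz = 12.8 kHz.
177.6 kHz mod fs = 31.5 kHz.
31.5 kHz > fs/2 = 24.35 kHz, folds to fs − 31.5 kHz = 17.2 kHz.
35.4 kHz > fs/2 = 24.35 kHz, folds to fs − 35.4 kHz = 13.3 kHz.
Distinct values: {12.8 kHz, 13.3 kHz, 13.6 kHz, 17.2 kHz} → 4.

4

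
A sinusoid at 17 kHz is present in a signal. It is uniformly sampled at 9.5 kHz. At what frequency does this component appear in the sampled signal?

17 kHz mod fs = 7.5 kHz.
7.5 kHz > fs/2 = 4.75 kHz, folds to fs − 7.5 kHz = 2 kHz.

2 kHz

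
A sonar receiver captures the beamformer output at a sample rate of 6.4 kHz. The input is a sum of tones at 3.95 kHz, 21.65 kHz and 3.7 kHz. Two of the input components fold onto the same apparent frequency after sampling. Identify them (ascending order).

fs/2 = 3.2 kHz.
3.95 kHz > fs/2 = 3.2 kHz, folds to fs − 3.95 kHz = 2.45 kHz.
21.65 kHz mod fs = 2.45 kHz.
2.45 kHz ≤ fs/2 = 3.2 kHz, appears at 2.45 kHz.
3.7 kHz > fs/2 = 3.2 kHz, folds to fs − 3.7 kHz = 2.7 kHz.
3.95 kHz and 21.65 kHz both map to 2.45 kHz.

3.95 kHz, 21.65 kHz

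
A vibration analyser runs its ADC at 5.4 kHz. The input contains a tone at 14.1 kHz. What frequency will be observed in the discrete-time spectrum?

2.1 kHz

14.1 kHz mod fs = 3.3 kHz.
3.3 kHz > fs/2 = 2.7 kHz, folds to fs − 3.3 kHz = 2.1 kHz.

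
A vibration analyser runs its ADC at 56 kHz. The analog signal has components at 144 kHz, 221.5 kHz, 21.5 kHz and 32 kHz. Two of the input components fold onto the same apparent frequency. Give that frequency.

24 kHz

fs/2 = 28 kHz.
144 kHz mod fs = 32 kHz.
32 kHz > fs/2 = 28 kHz, folds to fs − 32 kHz = 24 kHz.
221.5 kHz mod fs = 53.5 kHz.
53.5 kHz > fs/2 = 28 kHz, folds to fs − 53.5 kHz = 2.5 kHz.
21.5 kHz ≤ fs/2 = 28 kHz, passes unchanged.
32 kHz > fs/2 = 28 kHz, folds to fs − 32 kHz = 24 kHz.
32 kHz and 144 kHz both map to 24 kHz.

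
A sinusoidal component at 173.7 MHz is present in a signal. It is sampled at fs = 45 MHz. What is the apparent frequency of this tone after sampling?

173.7 MHz mod fs = 38.7 MHz.
38.7 MHz > fs/2 = 22.5 MHz, folds to fs − 38.7 MHz = 6.3 MHz.

6.3 MHz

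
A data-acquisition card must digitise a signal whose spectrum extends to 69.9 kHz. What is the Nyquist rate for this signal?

139.8 kHz

Nyquist rate = 2 × 69.9 kHz = 139.8 kHz.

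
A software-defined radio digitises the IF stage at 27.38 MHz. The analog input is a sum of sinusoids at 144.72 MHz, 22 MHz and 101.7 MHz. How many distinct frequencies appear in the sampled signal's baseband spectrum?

2

fs/2 = 13.69 MHz.
144.72 MHz mod fs = 7.82 MHz.
7.82 MHz ≤ fs/2 = 13.69 MHz, appears at 7.82 MHz.
22 MHz > fs/2 = 13.69 MHz, folds to fs − 22 MHz = 5.38 MHz.
101.7 MHz mod fs = 19.56 MHz.
19.56 MHz > fs/2 = 13.69 MHz, folds to fs − 19.56 MHz = 7.82 MHz.
Distinct values: {5.38 MHz, 7.82 MHz} → 2.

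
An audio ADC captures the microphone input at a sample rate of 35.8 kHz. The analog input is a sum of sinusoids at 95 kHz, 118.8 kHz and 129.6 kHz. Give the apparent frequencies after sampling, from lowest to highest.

11.4 kHz, 12.4 kHz, 13.6 kHz

fs/2 = 17.9 kHz.
95 kHz mod fs = 23.4 kHz.
23.4 kHz > fs/2 = 17.9 kHz, folds to fs − 23.4 kHz = 12.4 kHz.
118.8 kHz mod fs = 11.4 kHz.
11.4 kHz ≤ fs/2 = 17.9 kHz, appears at 11.4 kHz.
129.6 kHz mod fs = 22.2 kHz.
22.2 kHz > fs/2 = 17.9 kHz, folds to fs − 22.2 kHz = 13.6 kHz.
Distinct values: {11.4 kHz, 12.4 kHz, 13.6 kHz}.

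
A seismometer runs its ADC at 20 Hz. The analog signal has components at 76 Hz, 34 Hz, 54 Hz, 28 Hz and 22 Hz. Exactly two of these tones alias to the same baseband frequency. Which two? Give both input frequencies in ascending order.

34 Hz, 54 Hz

fs/2 = 10 Hz.
76 Hz mod fs = 16 Hz.
16 Hz > fs/2 = 10 Hz, folds to fs − 16 Hz = 4 Hz.
34 Hz mod fs = 14 Hz.
14 Hz > fs/2 = 10 Hz, folds to fs − 14 Hz = 6 Hz.
54 Hz mod fs = 14 Hz.
14 Hz > fs/2 = 10 Hz, folds to fs − 14 Hz = 6 Hz.
28 Hz mod fs = 8 Hz.
8 Hz ≤ fs/2 = 10 Hz, appears at 8 Hz.
22 Hz mod fs = 2 Hz.
2 Hz ≤ fs/2 = 10 Hz, appears at 2 Hz.
34 Hz and 54 Hz both map to 6 Hz.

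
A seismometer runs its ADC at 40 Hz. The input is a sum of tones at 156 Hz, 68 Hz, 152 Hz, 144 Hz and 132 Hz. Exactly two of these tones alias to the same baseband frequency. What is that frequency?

12 Hz

fs/2 = 20 Hz.
156 Hz mod fs = 36 Hz.
36 Hz > fs/2 = 20 Hz, folds to fs − 36 Hz = 4 Hz.
68 Hz mod fs = 28 Hz.
28 Hz > fs/2 = 20 Hz, folds to fs − 28 Hz = 12 Hz.
152 Hz mod fs = 32 Hz.
32 Hz > fs/2 = 20 Hz, folds to fs − 32 Hz = 8 Hz.
144 Hz mod fs = 24 Hz.
24 Hz > fs/2 = 20 Hz, folds to fs − 24 Hz = 16 Hz.
132 Hz mod fs = 12 Hz.
12 Hz ≤ fs/2 = 20 Hz, appears at 12 Hz.
68 Hz and 132 Hz both map to 12 Hz.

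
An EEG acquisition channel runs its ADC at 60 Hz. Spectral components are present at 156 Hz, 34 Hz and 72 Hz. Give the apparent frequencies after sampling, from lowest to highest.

fs/2 = 30 Hz.
156 Hz mod fs = 36 Hz.
36 Hz > fs/2 = 30 Hz, folds to fs − 36 Hz = 24 Hz.
34 Hz > fs/2 = 30 Hz, folds to fs − 34 Hz = 26 Hz.
72 Hz mod fs = 12 Hz.
12 Hz ≤ fs/2 = 30 Hz, appears at 12 Hz.
Distinct values: {12 Hz, 24 Hz, 26 Hz}.

12 Hz, 24 Hz, 26 Hz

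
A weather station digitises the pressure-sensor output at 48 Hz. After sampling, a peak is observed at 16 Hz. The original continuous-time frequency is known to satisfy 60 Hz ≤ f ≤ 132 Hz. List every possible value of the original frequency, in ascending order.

Frequencies that alias to 16 Hz are k·fs ± 16 Hz for integer k ≥ 0.
k=0: 16 Hz.
k=1: 32 Hz, 64 Hz.
k=2: 80 Hz, 112 Hz.
k=3: 128 Hz, 160 Hz.
k=4: 176 Hz, 208 Hz.
Within [60 Hz, 132 Hz]: 64 Hz, 80 Hz, 112 Hz, 128 Hz.

64 Hz, 80 Hz, 112 Hz, 128 Hz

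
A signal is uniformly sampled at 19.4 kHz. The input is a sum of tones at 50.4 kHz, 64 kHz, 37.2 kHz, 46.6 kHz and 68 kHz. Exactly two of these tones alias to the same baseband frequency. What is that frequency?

7.8 kHz

fs/2 = 9.7 kHz.
50.4 kHz mod fs = 11.6 kHz.
11.6 kHz > fs/2 = 9.7 kHz, folds to fs − 11.6 kHz = 7.8 kHz.
64 kHz mod fs = 5.8 kHz.
5.8 kHz ≤ fs/2 = 9.7 kHz, appears at 5.8 kHz.
37.2 kHz mod fs = 17.8 kHz.
17.8 kHz > fs/2 = 9.7 kHz, folds to fs − 17.8 kHz = 1.6 kHz.
46.6 kHz mod fs = 7.8 kHz.
7.8 kHz ≤ fs/2 = 9.7 kHz, appears at 7.8 kHz.
68 kHz mod fs = 9.8 kHz.
9.8 kHz > fs/2 = 9.7 kHz, folds to fs − 9.8 kHz = 9.6 kHz.
46.6 kHz and 50.4 kHz both map to 7.8 kHz.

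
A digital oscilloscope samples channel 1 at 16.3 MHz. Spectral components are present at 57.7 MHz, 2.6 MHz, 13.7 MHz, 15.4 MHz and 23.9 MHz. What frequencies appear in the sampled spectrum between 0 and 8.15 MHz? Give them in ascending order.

0.9 MHz, 2.6 MHz, 7.5 MHz, 7.6 MHz

fs/2 = 8.15 MHz.
57.7 MHz mod fs = 8.8 MHz.
8.8 MHz > fs/2 = 8.15 MHz, folds to fs − 8.8 MHz = 7.5 MHz.
2.6 MHz ≤ fs/2 = 8.15 MHz, passes unchanged.
13.7 MHz > fs/2 = 8.15 MHz, folds to fs − 13.7 MHz = 2.6 MHz.
15.4 MHz > fs/2 = 8.15 MHz, folds to fs − 15.4 MHz = 0.9 MHz.
23.9 MHz mod fs = 7.6 MHz.
7.6 MHz ≤ fs/2 = 8.15 MHz, appears at 7.6 MHz.
Distinct values: {0.9 MHz, 2.6 MHz, 7.5 MHz, 7.6 MHz}.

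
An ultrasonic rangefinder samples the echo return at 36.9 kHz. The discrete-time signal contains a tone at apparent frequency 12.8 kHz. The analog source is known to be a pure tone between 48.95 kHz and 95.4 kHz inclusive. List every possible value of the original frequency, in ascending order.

Frequencies that alias to 12.8 kHz are k·fs ± 12.8 kHz for integer k ≥ 0.
k=0: 12.8 kHz.
k=1: 24.1 kHz, 49.7 kHz.
k=2: 61 kHz, 86.6 kHz.
k=3: 97.9 kHz, 123.5 kHz.
Within [48.95 kHz, 95.4 kHz]: 49.7 kHz, 61 kHz, 86.6 kHz.

49.7 kHz, 61 kHz, 86.6 kHz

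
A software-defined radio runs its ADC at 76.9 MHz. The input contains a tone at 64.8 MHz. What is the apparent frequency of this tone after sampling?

12.1 MHz

64.8 MHz > fs/2 = 38.45 MHz, folds to fs − 64.8 MHz = 12.1 MHz.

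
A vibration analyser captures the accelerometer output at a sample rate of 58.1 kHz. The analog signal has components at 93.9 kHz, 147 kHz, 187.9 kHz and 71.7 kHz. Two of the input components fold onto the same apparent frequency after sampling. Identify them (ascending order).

fs/2 = 29.05 kHz.
93.9 kHz mod fs = 35.8 kHz.
35.8 kHz > fs/2 = 29.05 kHz, folds to fs − 35.8 kHz = 22.3 kHz.
147 kHz mod fs = 30.8 kHz.
30.8 kHz > fs/2 = 29.05 kHz, folds to fs − 30.8 kHz = 27.3 kHz.
187.9 kHz mod fs = 13.6 kHz.
13.6 kHz ≤ fs/2 = 29.05 kHz, appears at 13.6 kHz.
71.7 kHz mod fs = 13.6 kHz.
13.6 kHz ≤ fs/2 = 29.05 kHz, appears at 13.6 kHz.
71.7 kHz and 187.9 kHz both map to 13.6 kHz.

71.7 kHz, 187.9 kHz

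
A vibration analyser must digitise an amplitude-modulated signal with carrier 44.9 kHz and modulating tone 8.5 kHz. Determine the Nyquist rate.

AM sidebands sit at fc ± fm = 36.4 kHz and 53.4 kHz.
Highest-frequency component: 53.4 kHz.
Nyquist rate = 2 × 53.4 kHz = 106.8 kHz.

106.8 kHz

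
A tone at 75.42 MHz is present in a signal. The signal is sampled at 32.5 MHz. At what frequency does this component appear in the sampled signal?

10.42 MHz

75.42 MHz mod fs = 10.42 MHz.
10.42 MHz ≤ fs/2 = 16.25 MHz, appears at 10.42 MHz.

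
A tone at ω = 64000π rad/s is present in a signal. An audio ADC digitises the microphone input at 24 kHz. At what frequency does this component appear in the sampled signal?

8 kHz

ω = 64000π rad/s → f = ω/(2π) = 32000 Hz = 32 kHz.
32 kHz mod fs = 8 kHz.
8 kHz ≤ fs/2 = 12 kHz, appears at 8 kHz.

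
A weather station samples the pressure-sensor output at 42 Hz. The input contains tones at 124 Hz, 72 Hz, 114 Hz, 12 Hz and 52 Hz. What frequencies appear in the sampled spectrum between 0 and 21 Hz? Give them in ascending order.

2 Hz, 10 Hz, 12 Hz

fs/2 = 21 Hz.
124 Hz mod fs = 40 Hz.
40 Hz > fs/2 = 21 Hz, folds to fs − 40 Hz = 2 Hz.
72 Hz mod fs = 30 Hz.
30 Hz > fs/2 = 21 Hz, folds to fs − 30 Hz = 12 Hz.
114 Hz mod fs = 30 Hz.
30 Hz > fs/2 = 21 Hz, folds to fs − 30 Hz = 12 Hz.
12 Hz ≤ fs/2 = 21 Hz, passes unchanged.
52 Hz mod fs = 10 Hz.
10 Hz ≤ fs/2 = 21 Hz, appears at 10 Hz.
Distinct values: {2 Hz, 10 Hz, 12 Hz}.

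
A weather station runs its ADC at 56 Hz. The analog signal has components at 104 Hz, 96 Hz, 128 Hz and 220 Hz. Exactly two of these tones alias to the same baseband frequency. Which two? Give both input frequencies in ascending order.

96 Hz, 128 Hz

fs/2 = 28 Hz.
104 Hz mod fs = 48 Hz.
48 Hz > fs/2 = 28 Hz, folds to fs − 48 Hz = 8 Hz.
96 Hz mod fs = 40 Hz.
40 Hz > fs/2 = 28 Hz, folds to fs − 40 Hz = 16 Hz.
128 Hz mod fs = 16 Hz.
16 Hz ≤ fs/2 = 28 Hz, appears at 16 Hz.
220 Hz mod fs = 52 Hz.
52 Hz > fs/2 = 28 Hz, folds to fs − 52 Hz = 4 Hz.
96 Hz and 128 Hz both map to 16 Hz.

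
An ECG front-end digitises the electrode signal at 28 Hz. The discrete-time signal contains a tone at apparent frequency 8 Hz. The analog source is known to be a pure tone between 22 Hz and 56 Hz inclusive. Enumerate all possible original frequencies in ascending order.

36 Hz, 48 Hz

Frequencies that alias to 8 Hz are k·fs ± 8 Hz for integer k ≥ 0.
k=0: 8 Hz.
k=1: 20 Hz, 36 Hz.
k=2: 48 Hz, 64 Hz.
k=3: 76 Hz, 92 Hz.
Within [22 Hz, 56 Hz]: 36 Hz, 48 Hz.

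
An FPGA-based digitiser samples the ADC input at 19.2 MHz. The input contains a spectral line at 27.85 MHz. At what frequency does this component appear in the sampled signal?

27.85 MHz mod fs = 8.65 MHz.
8.65 MHz ≤ fs/2 = 9.6 MHz, appears at 8.65 MHz.

8.65 MHz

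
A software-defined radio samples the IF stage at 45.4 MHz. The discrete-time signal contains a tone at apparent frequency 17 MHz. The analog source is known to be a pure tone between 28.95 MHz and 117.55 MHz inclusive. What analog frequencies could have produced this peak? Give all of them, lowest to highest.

Frequencies that alias to 17 MHz are k·fs ± 17 MHz for integer k ≥ 0.
k=0: 17 MHz.
k=1: 28.4 MHz, 62.4 MHz.
k=2: 73.8 MHz, 107.8 MHz.
k=3: 119.2 MHz, 153.2 MHz.
Within [28.95 MHz, 117.55 MHz]: 62.4 MHz, 73.8 MHz, 107.8 MHz.

62.4 MHz, 73.8 MHz, 107.8 MHz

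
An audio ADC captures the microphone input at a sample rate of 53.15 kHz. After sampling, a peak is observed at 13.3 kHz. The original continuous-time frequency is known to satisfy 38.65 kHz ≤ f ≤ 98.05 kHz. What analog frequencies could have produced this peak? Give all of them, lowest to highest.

Frequencies that alias to 13.3 kHz are k·fs ± 13.3 kHz for integer k ≥ 0.
k=0: 13.3 kHz.
k=1: 39.85 kHz, 66.45 kHz.
k=2: 93 kHz, 119.6 kHz.
k=3: 146.15 kHz, 172.75 kHz.
Within [38.65 kHz, 98.05 kHz]: 39.85 kHz, 66.45 kHz, 93 kHz.

39.85 kHz, 66.45 kHz, 93 kHz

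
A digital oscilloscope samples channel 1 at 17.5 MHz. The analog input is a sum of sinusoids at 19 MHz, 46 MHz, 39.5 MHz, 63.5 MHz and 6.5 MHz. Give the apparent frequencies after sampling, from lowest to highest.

1.5 MHz, 4.5 MHz, 6.5 MHz

fs/2 = 8.75 MHz.
19 MHz mod fs = 1.5 MHz.
1.5 MHz ≤ fs/2 = 8.75 MHz, appears at 1.5 MHz.
46 MHz mod fs = 11 MHz.
11 MHz > fs/2 = 8.75 MHz, folds to fs − 11 MHz = 6.5 MHz.
39.5 MHz mod fs = 4.5 MHz.
4.5 MHz ≤ fs/2 = 8.75 MHz, appears at 4.5 MHz.
63.5 MHz mod fs = 11 MHz.
11 MHz > fs/2 = 8.75 MHz, folds to fs − 11 MHz = 6.5 MHz.
6.5 MHz ≤ fs/2 = 8.75 MHz, passes unchanged.
Distinct values: {1.5 MHz, 4.5 MHz, 6.5 MHz}.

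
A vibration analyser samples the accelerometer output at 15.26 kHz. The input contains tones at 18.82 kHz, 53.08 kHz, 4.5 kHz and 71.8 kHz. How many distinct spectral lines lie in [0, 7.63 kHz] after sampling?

3

fs/2 = 7.63 kHz.
18.82 kHz mod fs = 3.56 kHz.
3.56 kHz ≤ fs/2 = 7.63 kHz, appears at 3.56 kHz.
53.08 kHz mod fs = 7.3 kHz.
7.3 kHz ≤ fs/2 = 7.63 kHz, appears at 7.3 kHz.
4.5 kHz ≤ fs/2 = 7.63 kHz, passes unchanged.
71.8 kHz mod fs = 10.76 kHz.
10.76 kHz > fs/2 = 7.63 kHz, folds to fs − 10.76 kHz = 4.5 kHz.
Distinct values: {3.56 kHz, 4.5 kHz, 7.3 kHz} → 3.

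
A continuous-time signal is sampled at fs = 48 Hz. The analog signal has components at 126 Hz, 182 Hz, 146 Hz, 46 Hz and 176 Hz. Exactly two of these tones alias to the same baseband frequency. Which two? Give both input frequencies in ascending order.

46 Hz, 146 Hz

fs/2 = 24 Hz.
126 Hz mod fs = 30 Hz.
30 Hz > fs/2 = 24 Hz, folds to fs − 30 Hz = 18 Hz.
182 Hz mod fs = 38 Hz.
38 Hz > fs/2 = 24 Hz, folds to fs − 38 Hz = 10 Hz.
146 Hz mod fs = 2 Hz.
2 Hz ≤ fs/2 = 24 Hz, appears at 2 Hz.
46 Hz > fs/2 = 24 Hz, folds to fs − 46 Hz = 2 Hz.
176 Hz mod fs = 32 Hz.
32 Hz > fs/2 = 24 Hz, folds to fs − 32 Hz = 16 Hz.
46 Hz and 146 Hz both map to 2 Hz.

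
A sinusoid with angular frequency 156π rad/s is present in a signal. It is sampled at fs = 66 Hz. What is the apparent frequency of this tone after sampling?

12 Hz

ω = 156π rad/s → f = ω/(2π) = 78 Hz.
78 Hz mod fs = 12 Hz.
12 Hz ≤ fs/2 = 33 Hz, appears at 12 Hz.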